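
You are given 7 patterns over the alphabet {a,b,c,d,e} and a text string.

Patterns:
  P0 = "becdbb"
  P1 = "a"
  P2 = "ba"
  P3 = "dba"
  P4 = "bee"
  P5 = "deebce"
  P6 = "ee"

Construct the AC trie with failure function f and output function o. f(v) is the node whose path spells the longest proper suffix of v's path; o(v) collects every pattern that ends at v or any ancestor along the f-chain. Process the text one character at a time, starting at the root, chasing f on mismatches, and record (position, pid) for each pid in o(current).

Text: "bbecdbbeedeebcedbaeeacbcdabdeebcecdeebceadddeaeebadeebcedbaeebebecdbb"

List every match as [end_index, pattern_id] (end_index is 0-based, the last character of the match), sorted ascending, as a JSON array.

Build automaton:
Trie nodes:
  0='ε' goto a→7 b→1 d→9 e→18
  1='b' goto a→8 e→2
  2='be' goto c→3 e→12
  3='bec' goto d→4
  4='becd' goto b→5
  5='becdb' goto b→6
  6='becdbb' goto ·  [P0 ends]
  7='a' goto ·  [P1 ends]
  8='ba' goto ·  [P2 ends]
  9='d' goto b→10 e→13
  10='db' goto a→11
  11='dba' goto ·  [P3 ends]
  12='bee' goto ·  [P4 ends]
  13='de' goto e→14
  14='dee' goto b→15
  15='deeb' goto c→16
  16='deebc' goto e→17
  17='deebce' goto ·  [P5 ends]
  18='e' goto e→19
  19='ee' goto ·  [P6 ends]

Failure links (BFS by depth):
  n1('b'): parent n0 fail=0; on 'b' 0 → fail=0;  out ∅∪∅=∅
  n7('a'): parent n0 fail=0; on 'a' 0 → fail=0;  out {1}∪∅={1}
  n9('d'): parent n0 fail=0; on 'd' 0 → fail=0;  out ∅∪∅=∅
  n18('e'): parent n0 fail=0; on 'e' 0 → fail=0;  out ∅∪∅=∅
  n2('be'): parent n1 fail=0; on 'e' 0 → fail=18;  out ∅∪∅=∅
  n8('ba'): parent n1 fail=0; on 'a' 0 → fail=7;  out {2}∪{1}={1,2}
  n10('db'): parent n9 fail=0; on 'b' 0 → fail=1;  out ∅∪∅=∅
  n13('de'): parent n9 fail=0; on 'e' 0 → fail=18;  out ∅∪∅=∅
  n19('ee'): parent n18 fail=0; on 'e' 0 → fail=18;  out {6}∪∅={6}
  n3('bec'): parent n2 fail=18; on 'c' 18→0 → fail=0;  out ∅∪∅=∅
  n11('dba'): parent n10 fail=1; on 'a' 1 → fail=8;  out {3}∪{1,2}={1,2,3}
  n12('bee'): parent n2 fail=18; on 'e' 18 → fail=19;  out {4}∪{6}={4,6}
  n14('dee'): parent n13 fail=18; on 'e' 18 → fail=19;  out ∅∪{6}={6}
  n4('becd'): parent n3 fail=0; on 'd' 0 → fail=9;  out ∅∪∅=∅
  n15('deeb'): parent n14 fail=19; on 'b' 19→18→0 → fail=1;  out ∅∪∅=∅
  n5('becdb'): parent n4 fail=9; on 'b' 9 → fail=10;  out ∅∪∅=∅
  n16('deebc'): parent n15 fail=1; on 'c' 1→0 → fail=0;  out ∅∪∅=∅
  n6('becdbb'): parent n5 fail=10; on 'b' 10→1→0 → fail=1;  out {0}∪∅={0}
  n17('deebce'): parent n16 fail=0; on 'e' 0 → fail=18;  out {5}∪∅={5}

Text stream:
[0] read 'b'  n0⇒n1
[1] read 'b'  n1⇒n1 (via fail)
[2] read 'e'  n1⇒n2
[3] read 'c'  n2⇒n3
[4] read 'd'  n3⇒n4
[5] read 'b'  n4⇒n5
[6] read 'b'  n5⇒n6  → match P0@[1:6]
[7] read 'e'  n6⇒n2 (via fail)
[8] read 'e'  n2⇒n12  → match P4@[6:8],P6@[7:8]
[9] read 'd'  n12⇒n9 (via fail)
[10] read 'e'  n9⇒n13
[11] read 'e'  n13⇒n14  → match P6@[10:11]
[12] read 'b'  n14⇒n15
[13] read 'c'  n15⇒n16
[14] read 'e'  n16⇒n17  → match P5@[9:14]
[15] read 'd'  n17⇒n9 (via fail)
[16] read 'b'  n9⇒n10
[17] read 'a'  n10⇒n11  → match P1@[17:17],P2@[16:17],P3@[15:17]
[18] read 'e'  n11⇒n18 (via fail)
[19] read 'e'  n18⇒n19  → match P6@[18:19]
[20] read 'a'  n19⇒n7 (via fail)  → match P1@[20:20]
[21] read 'c'  n7⇒n0 (via fail)
[22] read 'b'  n0⇒n1
[23] read 'c'  n1⇒n0 (via fail)
[24] read 'd'  n0⇒n9
[25] read 'a'  n9⇒n7 (via fail)  → match P1@[25:25]
[26] read 'b'  n7⇒n1 (via fail)
[27] read 'd'  n1⇒n9 (via fail)
[28] read 'e'  n9⇒n13
[29] read 'e'  n13⇒n14  → match P6@[28:29]
[30] read 'b'  n14⇒n15
[31] read 'c'  n15⇒n16
[32] read 'e'  n16⇒n17  → match P5@[27:32]
[33] read 'c'  n17⇒n0 (via fail)
[34] read 'd'  n0⇒n9
[35] read 'e'  n9⇒n13
[36] read 'e'  n13⇒n14  → match P6@[35:36]
[37] read 'b'  n14⇒n15
[38] read 'c'  n15⇒n16
[39] read 'e'  n16⇒n17  → match P5@[34:39]
[40] read 'a'  n17⇒n7 (via fail)  → match P1@[40:40]
[41] read 'd'  n7⇒n9 (via fail)
[42] read 'd'  n9⇒n9 (via fail)
[43] read 'd'  n9⇒n9 (via fail)
[44] read 'e'  n9⇒n13
[45] read 'a'  n13⇒n7 (via fail)  → match P1@[45:45]
[46] read 'e'  n7⇒n18 (via fail)
[47] read 'e'  n18⇒n19  → match P6@[46:47]
[48] read 'b'  n19⇒n1 (via fail)
[49] read 'a'  n1⇒n8  → match P1@[49:49],P2@[48:49]
[50] read 'd'  n8⇒n9 (via fail)
[51] read 'e'  n9⇒n13
[52] read 'e'  n13⇒n14  → match P6@[51:52]
[53] read 'b'  n14⇒n15
[54] read 'c'  n15⇒n16
[55] read 'e'  n16⇒n17  → match P5@[50:55]
[56] read 'd'  n17⇒n9 (via fail)
[57] read 'b'  n9⇒n10
[58] read 'a'  n10⇒n11  → match P1@[58:58],P2@[57:58],P3@[56:58]
[59] read 'e'  n11⇒n18 (via fail)
[60] read 'e'  n18⇒n19  → match P6@[59:60]
[61] read 'b'  n19⇒n1 (via fail)
[62] read 'e'  n1⇒n2
[63] read 'b'  n2⇒n1 (via fail)
[64] read 'e'  n1⇒n2
[65] read 'c'  n2⇒n3
[66] read 'd'  n3⇒n4
[67] read 'b'  n4⇒n5
[68] read 'b'  n5⇒n6  → match P0@[63:68]

Matches: [[6,0],[8,4],[8,6],[11,6],[14,5],[17,1],[17,2],[17,3],[19,6],[20,1],[25,1],[29,6],[32,5],[36,6],[39,5],[40,1],[45,1],[47,6],[49,1],[49,2],[52,6],[55,5],[58,1],[58,2],[58,3],[60,6],[68,0]]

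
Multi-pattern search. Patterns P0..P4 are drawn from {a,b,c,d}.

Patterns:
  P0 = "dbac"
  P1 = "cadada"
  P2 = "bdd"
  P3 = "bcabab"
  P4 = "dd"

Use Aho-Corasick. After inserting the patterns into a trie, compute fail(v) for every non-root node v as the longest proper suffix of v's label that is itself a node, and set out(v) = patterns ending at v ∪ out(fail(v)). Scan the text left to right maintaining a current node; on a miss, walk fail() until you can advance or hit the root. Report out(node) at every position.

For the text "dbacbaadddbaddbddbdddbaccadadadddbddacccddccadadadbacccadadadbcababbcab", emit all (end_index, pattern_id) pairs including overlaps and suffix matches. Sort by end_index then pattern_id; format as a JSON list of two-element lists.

Build:
Trie (insert patterns):
  n0 'ε': b→11 c→5 d→1
  n1 'd': b→2 d→19
  n2 'db': a→3
  n3 'dba': c→4
  n4 'dbac': ·  [P0 ends]
  n5 'c': a→6
  n6 'ca': d→7
  n7 'cad': a→8
  n8 'cada': d→9
  n9 'cadad': a→10
  n10 'cadada': ·  [P1 ends]
  n11 'b': c→14 d→12
  n12 'bd': d→13
  n13 'bdd': ·  [P2 ends]
  n14 'bc': a→15
  n15 'bca': b→16
  n16 'bcab': a→17
  n17 'bcaba': b→18
  n18 'bcabab': ·  [P3 ends]
  n19 'dd': ·  [P4 ends]

BFS fail/out derivation:
  n1('d'): parent n0 fail=0; on 'd' 0 → fail=0;  out ∅∪∅=∅
  n5('c'): parent n0 fail=0; on 'c' 0 → fail=0;  out ∅∪∅=∅
  n11('b'): parent n0 fail=0; on 'b' 0 → fail=0;  out ∅∪∅=∅
  n2('db'): parent n1 fail=0; on 'b' 0 → fail=11;  out ∅∪∅=∅
  n6('ca'): parent n5 fail=0; on 'a' 0 → fail=0;  out ∅∪∅=∅
  n12('bd'): parent n11 fail=0; on 'd' 0 → fail=1;  out ∅∪∅=∅
  n14('bc'): parent n11 fail=0; on 'c' 0 → fail=5;  out ∅∪∅=∅
  n19('dd'): parent n1 fail=0; on 'd' 0 → fail=1;  out {4}∪∅={4}
  n3('dba'): parent n2 fail=11; on 'a' 11→0 → fail=0;  out ∅∪∅=∅
  n7('cad'): parent n6 fail=0; on 'd' 0 → fail=1;  out ∅∪∅=∅
  n13('bdd'): parent n12 fail=1; on 'd' 1 → fail=19;  out {2}∪{4}={2,4}
  n15('bca'): parent n14 fail=5; on 'a' 5 → fail=6;  out ∅∪∅=∅
  n4('dbac'): parent n3 fail=0; on 'c' 0 → fail=5;  out {0}∪∅={0}
  n8('cada'): parent n7 fail=1; on 'a' 1→0 → fail=0;  out ∅∪∅=∅
  n16('bcab'): parent n15 fail=6; on 'b' 6→0 → fail=11;  out ∅∪∅=∅
  n9('cadad'): parent n8 fail=0; on 'd' 0 → fail=1;  out ∅∪∅=∅
  n17('bcaba'): parent n16 fail=11; on 'a' 11→0 → fail=0;  out ∅∪∅=∅
  n10('cadada'): parent n9 fail=1; on 'a' 1→0 → fail=0;  out {1}∪∅={1}
  n18('bcabab'): parent n17 fail=0; on 'b' 0 → fail=11;  out {3}∪∅={3}

Scan:
pos 0 'd': at 1
pos 1 'b': at 2
pos 2 'a': at 3
pos 3 'c': at 4  emit P0@[0:3]
pos 4 'b': at 11 ·f
pos 5 'a': at 0 ·f
pos 6 'a': at 0
pos 7 'd': at 1
pos 8 'd': at 19  emit P4@[7:8]
pos 9 'd': at 19 ·f  emit P4@[8:9]
pos 10 'b': at 2 ·f
pos 11 'a': at 3
pos 12 'd': at 1 ·f
pos 13 'd': at 19  emit P4@[12:13]
pos 14 'b': at 2 ·f
pos 15 'd': at 12 ·f
pos 16 'd': at 13  emit P2@[14:16],P4@[15:16]
pos 17 'b': at 2 ·f
pos 18 'd': at 12 ·f
pos 19 'd': at 13  emit P2@[17:19],P4@[18:19]
pos 20 'd': at 19 ·f  emit P4@[19:20]
pos 21 'b': at 2 ·f
pos 22 'a': at 3
pos 23 'c': at 4  emit P0@[20:23]
pos 24 'c': at 5 ·f
pos 25 'a': at 6
pos 26 'd': at 7
pos 27 'a': at 8
pos 28 'd': at 9
pos 29 'a': at 10  emit P1@[24:29]
pos 30 'd': at 1 ·f
pos 31 'd': at 19  emit P4@[30:31]
pos 32 'd': at 19 ·f  emit P4@[31:32]
pos 33 'b': at 2 ·f
pos 34 'd': at 12 ·f
pos 35 'd': at 13  emit P2@[33:35],P4@[34:35]
pos 36 'a': at 0 ·f
pos 37 'c': at 5
pos 38 'c': at 5 ·f
pos 39 'c': at 5 ·f
pos 40 'd': at 1 ·f
pos 41 'd': at 19  emit P4@[40:41]
pos 42 'c': at 5 ·f
pos 43 'c': at 5 ·f
pos 44 'a': at 6
pos 45 'd': at 7
pos 46 'a': at 8
pos 47 'd': at 9
pos 48 'a': at 10  emit P1@[43:48]
pos 49 'd': at 1 ·f
pos 50 'b': at 2
pos 51 'a': at 3
pos 52 'c': at 4  emit P0@[49:52]
pos 53 'c': at 5 ·f
pos 54 'c': at 5 ·f
pos 55 'a': at 6
pos 56 'd': at 7
pos 57 'a': at 8
pos 58 'd': at 9
pos 59 'a': at 10  emit P1@[54:59]
pos 60 'd': at 1 ·f
pos 61 'b': at 2
pos 62 'c': at 14 ·f
pos 63 'a': at 15
pos 64 'b': at 16
pos 65 'a': at 17
pos 66 'b': at 18  emit P3@[61:66]
pos 67 'b': at 11 ·f
pos 68 'c': at 14
pos 69 'a': at 15
pos 70 'b': at 16

Result: [[3,0],[8,4],[9,4],[13,4],[16,2],[16,4],[19,2],[19,4],[20,4],[23,0],[29,1],[31,4],[32,4],[35,2],[35,4],[41,4],[48,1],[52,0],[59,1],[66,3]]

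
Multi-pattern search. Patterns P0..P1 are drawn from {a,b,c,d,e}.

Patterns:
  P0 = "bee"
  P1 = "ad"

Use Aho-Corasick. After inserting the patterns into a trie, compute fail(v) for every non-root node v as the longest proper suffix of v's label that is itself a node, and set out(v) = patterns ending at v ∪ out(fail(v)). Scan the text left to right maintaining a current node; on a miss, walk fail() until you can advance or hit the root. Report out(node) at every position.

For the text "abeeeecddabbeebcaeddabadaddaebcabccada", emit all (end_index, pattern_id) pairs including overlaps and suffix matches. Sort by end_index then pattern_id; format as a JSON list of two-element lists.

Build automaton:
Trie nodes:
  n0 'ε': a→4 b→1
  n1 'b': e→2
  n2 'be': e→3
  n3 'bee': ·  ←P0
  n4 'a': d→5
  n5 'ad': ·  ←P1

Failure links (BFS by depth):
  n1('b'): parent n0 fail=0; on 'b' 0 → fail=0;  out ∅∪∅=∅
  n4('a'): parent n0 fail=0; on 'a' 0 → fail=0;  out ∅∪∅=∅
  n2('be'): parent n1 fail=0; on 'e' 0 → fail=0;  out ∅∪∅=∅
  n5('ad'): parent n4 fail=0; on 'd' 0 → fail=0;  out {1}∪∅={1}
  n3('bee'): parent n2 fail=0; on 'e' 0 → fail=0;  out {0}∪∅={0}

Text stream:
[0] read 'a'  n0⇒n4
[1] read 'b'  n4⇒n1 (fail-walked)
[2] read 'e'  n1⇒n2
[3] read 'e'  n2⇒n3  ** P0@[1:3]
[4] read 'e'  n3⇒n0 (fail-walked)
[5] read 'e'  n0⇒n0
[6] read 'c'  n0⇒n0
[7] read 'd'  n0⇒n0
[8] read 'd'  n0⇒n0
[9] read 'a'  n0⇒n4
[10] read 'b'  n4⇒n1 (fail-walked)
[11] read 'b'  n1⇒n1 (fail-walked)
[12] read 'e'  n1⇒n2
[13] read 'e'  n2⇒n3  ** P0@[11:13]
[14] read 'b'  n3⇒n1 (fail-walked)
[15] read 'c'  n1⇒n0 (fail-walked)
[16] read 'a'  n0⇒n4
[17] read 'e'  n4⇒n0 (fail-walked)
[18] read 'd'  n0⇒n0
[19] read 'd'  n0⇒n0
[20] read 'a'  n0⇒n4
[21] read 'b'  n4⇒n1 (fail-walked)
[22] read 'a'  n1⇒n4 (fail-walked)
[23] read 'd'  n4⇒n5  ** P1@[22:23]
[24] read 'a'  n5⇒n4 (fail-walked)
[25] read 'd'  n4⇒n5  ** P1@[24:25]
[26] read 'd'  n5⇒n0 (fail-walked)
[27] read 'a'  n0⇒n4
[28] read 'e'  n4⇒n0 (fail-walked)
[29] read 'b'  n0⇒n1
[30] read 'c'  n1⇒n0 (fail-walked)
[31] read 'a'  n0⇒n4
[32] read 'b'  n4⇒n1 (fail-walked)
[33] read 'c'  n1⇒n0 (fail-walked)
[34] read 'c'  n0⇒n0
[35] read 'a'  n0⇒n4
[36] read 'd'  n4⇒n5  ** P1@[35:36]
[37] read 'a'  n5⇒n4 (fail-walked)

All matches (sorted): [[3,0],[13,0],[23,1],[25,1],[36,1]]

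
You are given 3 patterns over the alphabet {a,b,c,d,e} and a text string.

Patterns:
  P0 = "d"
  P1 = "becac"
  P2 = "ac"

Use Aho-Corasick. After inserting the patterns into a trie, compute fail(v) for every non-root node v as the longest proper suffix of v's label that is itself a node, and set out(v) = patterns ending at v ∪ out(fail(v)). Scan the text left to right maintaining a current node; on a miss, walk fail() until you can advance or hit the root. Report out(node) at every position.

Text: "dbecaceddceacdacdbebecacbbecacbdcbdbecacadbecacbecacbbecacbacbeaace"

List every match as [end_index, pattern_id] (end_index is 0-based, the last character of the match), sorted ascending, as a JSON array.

Build:
Trie nodes:
  0='ε' goto a→7 b→2 d→1
  1='d' goto ·  [P0 ends]
  2='b' goto e→3
  3='be' goto c→4
  4='bec' goto a→5
  5='beca' goto c→6
  6='becac' goto ·  [P1 ends]
  7='a' goto c→8
  8='ac' goto ·  [P2 ends]

BFS fail/out derivation:
  fail(1) 'd': from fail(0)=0 chase 'd': 0 ⇒ 0;  out={0}∪out(0)={0}
  fail(2) 'b': from fail(0)=0 chase 'b': 0 ⇒ 0;  out=∅∪out(0)=∅
  fail(7) 'a': from fail(0)=0 chase 'a': 0 ⇒ 0;  out=∅∪out(0)=∅
  fail(3) 'be': from fail(2)=0 chase 'e': 0 ⇒ 0;  out=∅∪out(0)=∅
  fail(8) 'ac': from fail(7)=0 chase 'c': 0 ⇒ 0;  out={2}∪out(0)={2}
  fail(4) 'bec': from fail(3)=0 chase 'c': 0 ⇒ 0;  out=∅∪out(0)=∅
  fail(5) 'beca': from fail(4)=0 chase 'a': 0 ⇒ 7;  out=∅∪out(7)=∅
  fail(6) 'becac': from fail(5)=7 chase 'c': 7 ⇒ 8;  out={1}∪out(8)={1,2}

Text stream:
i=0 'd': node 0→1  → match P0@[0:0]
i=1 'b': node 1→2 (fail-walked)
i=2 'e': node 2→3
i=3 'c': node 3→4
i=4 'a': node 4→5
i=5 'c': node 5→6  → match P1@[1:5],P2@[4:5]
i=6 'e': node 6→0 (fail-walked)
i=7 'd': node 0→1  → match P0@[7:7]
i=8 'd': node 1→1 (fail-walked)  → match P0@[8:8]
i=9 'c': node 1→0 (fail-walked)
i=10 'e': node 0→0
i=11 'a': node 0→7
i=12 'c': node 7→8  → match P2@[11:12]
i=13 'd': node 8→1 (fail-walked)  → match P0@[13:13]
i=14 'a': node 1→7 (fail-walked)
i=15 'c': node 7→8  → match P2@[14:15]
i=16 'd': node 8→1 (fail-walked)  → match P0@[16:16]
i=17 'b': node 1→2 (fail-walked)
i=18 'e': node 2→3
i=19 'b': node 3→2 (fail-walked)
i=20 'e': node 2→3
i=21 'c': node 3→4
i=22 'a': node 4→5
i=23 'c': node 5→6  → match P1@[19:23],P2@[22:23]
i=24 'b': node 6→2 (fail-walked)
i=25 'b': node 2→2 (fail-walked)
i=26 'e': node 2→3
i=27 'c': node 3→4
i=28 'a': node 4→5
i=29 'c': node 5→6  → match P1@[25:29],P2@[28:29]
i=30 'b': node 6→2 (fail-walked)
i=31 'd': node 2→1 (fail-walked)  → match P0@[31:31]
i=32 'c': node 1→0 (fail-walked)
i=33 'b': node 0→2
i=34 'd': node 2→1 (fail-walked)  → match P0@[34:34]
i=35 'b': node 1→2 (fail-walked)
i=36 'e': node 2→3
i=37 'c': node 3→4
i=38 'a': node 4→5
i=39 'c': node 5→6  → match P1@[35:39],P2@[38:39]
i=40 'a': node 6→7 (fail-walked)
i=41 'd': node 7→1 (fail-walked)  → match P0@[41:41]
i=42 'b': node 1→2 (fail-walked)
i=43 'e': node 2→3
i=44 'c': node 3→4
i=45 'a': node 4→5
i=46 'c': node 5→6  → match P1@[42:46],P2@[45:46]
i=47 'b': node 6→2 (fail-walked)
i=48 'e': node 2→3
i=49 'c': node 3→4
i=50 'a': node 4→5
i=51 'c': node 5→6  → match P1@[47:51],P2@[50:51]
i=52 'b': node 6→2 (fail-walked)
i=53 'b': node 2→2 (fail-walked)
i=54 'e': node 2→3
i=55 'c': node 3→4
i=56 'a': node 4→5
i=57 'c': node 5→6  → match P1@[53:57],P2@[56:57]
i=58 'b': node 6→2 (fail-walked)
i=59 'a': node 2→7 (fail-walked)
i=60 'c': node 7→8  → match P2@[59:60]
i=61 'b': node 8→2 (fail-walked)
i=62 'e': node 2→3
i=63 'a': node 3→7 (fail-walked)
i=64 'a': node 7→7 (fail-walked)
i=65 'c': node 7→8  → match P2@[64:65]
i=66 'e': node 8→0 (fail-walked)

Matches: [[0,0],[5,1],[5,2],[7,0],[8,0],[12,2],[13,0],[15,2],[16,0],[23,1],[23,2],[29,1],[29,2],[31,0],[34,0],[39,1],[39,2],[41,0],[46,1],[46,2],[51,1],[51,2],[57,1],[57,2],[60,2],[65,2]]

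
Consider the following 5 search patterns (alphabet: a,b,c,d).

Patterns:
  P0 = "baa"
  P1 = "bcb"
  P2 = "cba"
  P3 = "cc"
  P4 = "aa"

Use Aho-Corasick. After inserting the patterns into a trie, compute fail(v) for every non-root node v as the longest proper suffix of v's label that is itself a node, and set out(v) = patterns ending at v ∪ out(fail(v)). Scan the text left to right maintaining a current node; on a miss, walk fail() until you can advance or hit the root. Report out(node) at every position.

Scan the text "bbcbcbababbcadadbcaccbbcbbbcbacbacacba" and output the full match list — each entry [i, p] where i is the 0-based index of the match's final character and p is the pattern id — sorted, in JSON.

Construct AC machine:
Trie (insert patterns):
  0='ε' goto a→10 b→1 c→6
  1='b' goto a→2 c→4
  2='ba' goto a→3
  3='baa' goto ·  ←P0
  4='bc' goto b→5
  5='bcb' goto ·  ←P1
  6='c' goto b→7 c→9
  7='cb' goto a→8
  8='cba' goto ·  ←P2
  9='cc' goto ·  ←P3
  10='a' goto a→11
  11='aa' goto ·  ←P4

BFS fail/out derivation:
  fail(1) 'b': from fail(0)=0 chase 'b': 0 ⇒ 0;  out=∅∪out(0)=∅
  fail(6) 'c': from fail(0)=0 chase 'c': 0 ⇒ 0;  out=∅∪out(0)=∅
  fail(10) 'a': from fail(0)=0 chase 'a': 0 ⇒ 0;  out=∅∪out(0)=∅
  fail(2) 'ba': from fail(1)=0 chase 'a': 0 ⇒ 10;  out=∅∪out(10)=∅
  fail(4) 'bc': from fail(1)=0 chase 'c': 0 ⇒ 6;  out=∅∪out(6)=∅
  fail(7) 'cb': from fail(6)=0 chase 'b': 0 ⇒ 1;  out=∅∪out(1)=∅
  fail(9) 'cc': from fail(6)=0 chase 'c': 0 ⇒ 6;  out={3}∪out(6)={3}
  fail(11) 'aa': from fail(10)=0 chase 'a': 0 ⇒ 10;  out={4}∪out(10)={4}
  fail(3) 'baa': from fail(2)=10 chase 'a': 10 ⇒ 11;  out={0}∪out(11)={0,4}
  fail(5) 'bcb': from fail(4)=6 chase 'b': 6 ⇒ 7;  out={1}∪out(7)={1}
  fail(8) 'cba': from fail(7)=1 chase 'a': 1 ⇒ 2;  out={2}∪out(2)={2}

Text stream:
[0] read 'b'  n0⇒n1
[1] read 'b'  n1⇒n1 (via fail)
[2] read 'c'  n1⇒n4
[3] read 'b'  n4⇒n5  ** P1@[1:3]
[4] read 'c'  n5⇒n4 (via fail)
[5] read 'b'  n4⇒n5  ** P1@[3:5]
[6] read 'a'  n5⇒n8 (via fail)  ** P2@[4:6]
[7] read 'b'  n8⇒n1 (via fail)
[8] read 'a'  n1⇒n2
[9] read 'b'  n2⇒n1 (via fail)
[10] read 'b'  n1⇒n1 (via fail)
[11] read 'c'  n1⇒n4
[12] read 'a'  n4⇒n10 (via fail)
[13] read 'd'  n10⇒n0 (via fail)
[14] read 'a'  n0⇒n10
[15] read 'd'  n10⇒n0 (via fail)
[16] read 'b'  n0⇒n1
[17] read 'c'  n1⇒n4
[18] read 'a'  n4⇒n10 (via fail)
[19] read 'c'  n10⇒n6 (via fail)
[20] read 'c'  n6⇒n9  ** P3@[19:20]
[21] read 'b'  n9⇒n7 (via fail)
[22] read 'b'  n7⇒n1 (via fail)
[23] read 'c'  n1⇒n4
[24] read 'b'  n4⇒n5  ** P1@[22:24]
[25] read 'b'  n5⇒n1 (via fail)
[26] read 'b'  n1⇒n1 (via fail)
[27] read 'c'  n1⇒n4
[28] read 'b'  n4⇒n5  ** P1@[26:28]
[29] read 'a'  n5⇒n8 (via fail)  ** P2@[27:29]
[30] read 'c'  n8⇒n6 (via fail)
[31] read 'b'  n6⇒n7
[32] read 'a'  n7⇒n8  ** P2@[30:32]
[33] read 'c'  n8⇒n6 (via fail)
[34] read 'a'  n6⇒n10 (via fail)
[35] read 'c'  n10⇒n6 (via fail)
[36] read 'b'  n6⇒n7
[37] read 'a'  n7⇒n8  ** P2@[35:37]

Matches: [[3,1],[5,1],[6,2],[20,3],[24,1],[28,1],[29,2],[32,2],[37,2]]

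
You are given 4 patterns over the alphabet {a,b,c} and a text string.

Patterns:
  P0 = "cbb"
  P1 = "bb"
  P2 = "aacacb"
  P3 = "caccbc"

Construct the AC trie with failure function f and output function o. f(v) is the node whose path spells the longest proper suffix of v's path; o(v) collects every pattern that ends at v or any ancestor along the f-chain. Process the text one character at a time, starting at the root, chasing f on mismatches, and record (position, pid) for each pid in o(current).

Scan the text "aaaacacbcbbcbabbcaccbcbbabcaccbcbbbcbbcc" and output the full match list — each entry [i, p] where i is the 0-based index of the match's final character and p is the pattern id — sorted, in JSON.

Build automaton:
Trie (insert patterns):
  0='ε' goto a→6 b→4 c→1
  1='c' goto a→12 b→2
  2='cb' goto b→3
  3='cbb' goto ·  ←P0
  4='b' goto b→5
  5='bb' goto ·  ←P1
  6='a' goto a→7
  7='aa' goto c→8
  8='aac' goto a→9
  9='aaca' goto c→10
  10='aacac' goto b→11
  11='aacacb' goto ·  ←P2
  12='ca' goto c→13
  13='cac' goto c→14
  14='cacc' goto b→15
  15='caccb' goto c→16
  16='caccbc' goto ·  ←P3

BFS fail/out derivation:
  fail(1) 'c': from fail(0)=0 chase 'c': 0 ⇒ 0;  out=∅∪out(0)=∅
  fail(4) 'b': from fail(0)=0 chase 'b': 0 ⇒ 0;  out=∅∪out(0)=∅
  fail(6) 'a': from fail(0)=0 chase 'a': 0 ⇒ 0;  out=∅∪out(0)=∅
  fail(2) 'cb': from fail(1)=0 chase 'b': 0 ⇒ 4;  out=∅∪out(4)=∅
  fail(5) 'bb': from fail(4)=0 chase 'b': 0 ⇒ 4;  out={1}∪out(4)={1}
  fail(7) 'aa': from fail(6)=0 chase 'a': 0 ⇒ 6;  out=∅∪out(6)=∅
  fail(12) 'ca': from fail(1)=0 chase 'a': 0 ⇒ 6;  out=∅∪out(6)=∅
  fail(3) 'cbb': from fail(2)=4 chase 'b': 4 ⇒ 5;  out={0}∪out(5)={0,1}
  fail(8) 'aac': from fail(7)=6 chase 'c': 6→0 ⇒ 1;  out=∅∪out(1)=∅
  fail(13) 'cac': from fail(12)=6 chase 'c': 6→0 ⇒ 1;  out=∅∪out(1)=∅
  fail(9) 'aaca': from fail(8)=1 chase 'a': 1 ⇒ 12;  out=∅∪out(12)=∅
  fail(14) 'cacc': from fail(13)=1 chase 'c': 1→0 ⇒ 1;  out=∅∪out(1)=∅
  fail(10) 'aacac': from fail(9)=12 chase 'c': 12 ⇒ 13;  out=∅∪out(13)=∅
  fail(15) 'caccb': from fail(14)=1 chase 'b': 1 ⇒ 2;  out=∅∪out(2)=∅
  fail(11) 'aacacb': from fail(10)=13 chase 'b': 13→1 ⇒ 2;  out={2}∪out(2)={2}
  fail(16) 'caccbc': from fail(15)=2 chase 'c': 2→4→0 ⇒ 1;  out={3}∪out(1)={3}

Scan:
[0] read 'a'  n0⇒n6
[1] read 'a'  n6⇒n7
[2] read 'a'  n7⇒n7 (via fail)
[3] read 'a'  n7⇒n7 (via fail)
[4] read 'c'  n7⇒n8
[5] read 'a'  n8⇒n9
[6] read 'c'  n9⇒n10
[7] read 'b'  n10⇒n11  ** P2@[2:7]
[8] read 'c'  n11⇒n1 (via fail)
[9] read 'b'  n1⇒n2
[10] read 'b'  n2⇒n3  ** P0@[8:10],P1@[9:10]
[11] read 'c'  n3⇒n1 (via fail)
[12] read 'b'  n1⇒n2
[13] read 'a'  n2⇒n6 (via fail)
[14] read 'b'  n6⇒n4 (via fail)
[15] read 'b'  n4⇒n5  ** P1@[14:15]
[16] read 'c'  n5⇒n1 (via fail)
[17] read 'a'  n1⇒n12
[18] read 'c'  n12⇒n13
[19] read 'c'  n13⇒n14
[20] read 'b'  n14⇒n15
[21] read 'c'  n15⇒n16  ** P3@[16:21]
[22] read 'b'  n16⇒n2 (via fail)
[23] read 'b'  n2⇒n3  ** P0@[21:23],P1@[22:23]
[24] read 'a'  n3⇒n6 (via fail)
[25] read 'b'  n6⇒n4 (via fail)
[26] read 'c'  n4⇒n1 (via fail)
[27] read 'a'  n1⇒n12
[28] read 'c'  n12⇒n13
[29] read 'c'  n13⇒n14
[30] read 'b'  n14⇒n15
[31] read 'c'  n15⇒n16  ** P3@[26:31]
[32] read 'b'  n16⇒n2 (via fail)
[33] read 'b'  n2⇒n3  ** P0@[31:33],P1@[32:33]
[34] read 'b'  n3⇒n5 (via fail)  ** P1@[33:34]
[35] read 'c'  n5⇒n1 (via fail)
[36] read 'b'  n1⇒n2
[37] read 'b'  n2⇒n3  ** P0@[35:37],P1@[36:37]
[38] read 'c'  n3⇒n1 (via fail)
[39] read 'c'  n1⇒n1 (via fail)

All matches (sorted): [[7,2],[10,0],[10,1],[15,1],[21,3],[23,0],[23,1],[31,3],[33,0],[33,1],[34,1],[37,0],[37,1]]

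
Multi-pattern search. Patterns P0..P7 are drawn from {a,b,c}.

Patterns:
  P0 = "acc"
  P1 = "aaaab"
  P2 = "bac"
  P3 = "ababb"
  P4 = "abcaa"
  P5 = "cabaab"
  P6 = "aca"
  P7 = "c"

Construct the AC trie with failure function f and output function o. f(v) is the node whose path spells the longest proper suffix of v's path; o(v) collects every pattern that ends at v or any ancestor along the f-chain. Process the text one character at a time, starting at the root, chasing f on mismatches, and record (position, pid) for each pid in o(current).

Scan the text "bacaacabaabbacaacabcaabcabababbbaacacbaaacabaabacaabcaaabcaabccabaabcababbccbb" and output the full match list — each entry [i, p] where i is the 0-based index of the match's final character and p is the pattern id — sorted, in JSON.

Build:
Trie nodes:
  0='ε' goto a→1 b→8 c→18
  1='a' goto a→4 b→11 c→2
  2='ac' goto a→24 c→3
  3='acc' goto ·  ←P0
  4='aa' goto a→5
  5='aaa' goto a→6
  6='aaaa' goto b→7
  7='aaaab' goto ·  ←P1
  8='b' goto a→9
  9='ba' goto c→10
  10='bac' goto ·  ←P2
  11='ab' goto a→12 c→15
  12='aba' goto b→13
  13='abab' goto b→14
  14='ababb' goto ·  ←P3
  15='abc' goto a→16
  16='abca' goto a→17
  17='abcaa' goto ·  ←P4
  18='c' goto a→19  ←P7
  19='ca' goto b→20
  20='cab' goto a→21
  21='caba' goto a→22
  22='cabaa' goto b→23
  23='cabaab' goto ·  ←P5
  24='aca' goto ·  ←P6

Failure links (BFS by depth):
  fail(1) 'a': from fail(0)=0 chase 'a': 0 ⇒ 0;  out=∅∪out(0)=∅
  fail(8) 'b': from fail(0)=0 chase 'b': 0 ⇒ 0;  out=∅∪out(0)=∅
  fail(18) 'c': from fail(0)=0 chase 'c': 0 ⇒ 0;  out={7}∪out(0)={7}
  fail(2) 'ac': from fail(1)=0 chase 'c': 0 ⇒ 18;  out=∅∪out(18)={7}
  fail(4) 'aa': from fail(1)=0 chase 'a': 0 ⇒ 1;  out=∅∪out(1)=∅
  fail(9) 'ba': from fail(8)=0 chase 'a': 0 ⇒ 1;  out=∅∪out(1)=∅
  fail(11) 'ab': from fail(1)=0 chase 'b': 0 ⇒ 8;  out=∅∪out(8)=∅
  fail(19) 'ca': from fail(18)=0 chase 'a': 0 ⇒ 1;  out=∅∪out(1)=∅
  fail(3) 'acc': from fail(2)=18 chase 'c': 18→0 ⇒ 18;  out={0}∪out(18)={0,7}
  fail(5) 'aaa': from fail(4)=1 chase 'a': 1 ⇒ 4;  out=∅∪out(4)=∅
  fail(10) 'bac': from fail(9)=1 chase 'c': 1 ⇒ 2;  out={2}∪out(2)={2,7}
  fail(12) 'aba': from fail(11)=8 chase 'a': 8 ⇒ 9;  out=∅∪out(9)=∅
  fail(15) 'abc': from fail(11)=8 chase 'c': 8→0 ⇒ 18;  out=∅∪out(18)={7}
  fail(20) 'cab': from fail(19)=1 chase 'b': 1 ⇒ 11;  out=∅∪out(11)=∅
  fail(24) 'aca': from fail(2)=18 chase 'a': 18 ⇒ 19;  out={6}∪out(19)={6}
  fail(6) 'aaaa': from fail(5)=4 chase 'a': 4 ⇒ 5;  out=∅∪out(5)=∅
  fail(13) 'abab': from fail(12)=9 chase 'b': 9→1 ⇒ 11;  out=∅∪out(11)=∅
  fail(16) 'abca': from fail(15)=18 chase 'a': 18 ⇒ 19;  out=∅∪out(19)=∅
  fail(21) 'caba': from fail(20)=11 chase 'a': 11 ⇒ 12;  out=∅∪out(12)=∅
  fail(7) 'aaaab': from fail(6)=5 chase 'b': 5→4→1 ⇒ 11;  out={1}∪out(11)={1}
  fail(14) 'ababb': from fail(13)=11 chase 'b': 11→8→0 ⇒ 8;  out={3}∪out(8)={3}
  fail(17) 'abcaa': from fail(16)=19 chase 'a': 19→1 ⇒ 4;  out={4}∪out(4)={4}
  fail(22) 'cabaa': from fail(21)=12 chase 'a': 12→9→1 ⇒ 4;  out=∅∪out(4)=∅
  fail(23) 'cabaab': from fail(22)=4 chase 'b': 4→1 ⇒ 11;  out={5}∪out(11)={5}

Scan:
[0] read 'b'  n0⇒n8
[1] read 'a'  n8⇒n9
[2] read 'c'  n9⇒n10  → match P2@[0:2],P7@[2:2]
[3] read 'a'  n10⇒n24 (fail-walked)  → match P6@[1:3]
[4] read 'a'  n24⇒n4 (fail-walked)
[5] read 'c'  n4⇒n2 (fail-walked)  → match P7@[5:5]
[6] read 'a'  n2⇒n24  → match P6@[4:6]
[7] read 'b'  n24⇒n20 (fail-walked)
[8] read 'a'  n20⇒n21
[9] read 'a'  n21⇒n22
[10] read 'b'  n22⇒n23  → match P5@[5:10]
[11] read 'b'  n23⇒n8 (fail-walked)
[12] read 'a'  n8⇒n9
[13] read 'c'  n9⇒n10  → match P2@[11:13],P7@[13:13]
[14] read 'a'  n10⇒n24 (fail-walked)  → match P6@[12:14]
[15] read 'a'  n24⇒n4 (fail-walked)
[16] read 'c'  n4⇒n2 (fail-walked)  → match P7@[16:16]
[17] read 'a'  n2⇒n24  → match P6@[15:17]
[18] read 'b'  n24⇒n20 (fail-walked)
[19] read 'c'  n20⇒n15 (fail-walked)  → match P7@[19:19]
[20] read 'a'  n15⇒n16
[21] read 'a'  n16⇒n17  → match P4@[17:21]
[22] read 'b'  n17⇒n11 (fail-walked)
[23] read 'c'  n11⇒n15  → match P7@[23:23]
[24] read 'a'  n15⇒n16
[25] read 'b'  n16⇒n20 (fail-walked)
[26] read 'a'  n20⇒n21
[27] read 'b'  n21⇒n13 (fail-walked)
[28] read 'a'  n13⇒n12 (fail-walked)
[29] read 'b'  n12⇒n13
[30] read 'b'  n13⇒n14  → match P3@[26:30]
[31] read 'b'  n14⇒n8 (fail-walked)
[32] read 'a'  n8⇒n9
[33] read 'a'  n9⇒n4 (fail-walked)
[34] read 'c'  n4⇒n2 (fail-walked)  → match P7@[34:34]
[35] read 'a'  n2⇒n24  → match P6@[33:35]
[36] read 'c'  n24⇒n2 (fail-walked)  → match P7@[36:36]
[37] read 'b'  n2⇒n8 (fail-walked)
[38] read 'a'  n8⇒n9
[39] read 'a'  n9⇒n4 (fail-walked)
[40] read 'a'  n4⇒n5
[41] read 'c'  n5⇒n2 (fail-walked)  → match P7@[41:41]
[42] read 'a'  n2⇒n24  → match P6@[40:42]
[43] read 'b'  n24⇒n20 (fail-walked)
[44] read 'a'  n20⇒n21
[45] read 'a'  n21⇒n22
[46] read 'b'  n22⇒n23  → match P5@[41:46]
[47] read 'a'  n23⇒n12 (fail-walked)
[48] read 'c'  n12⇒n10 (fail-walked)  → match P2@[46:48],P7@[48:48]
[49] read 'a'  n10⇒n24 (fail-walked)  → match P6@[47:49]
[50] read 'a'  n24⇒n4 (fail-walked)
[51] read 'b'  n4⇒n11 (fail-walked)
[52] read 'c'  n11⇒n15  → match P7@[52:52]
[53] read 'a'  n15⇒n16
[54] read 'a'  n16⇒n17  → match P4@[50:54]
[55] read 'a'  n17⇒n5 (fail-walked)
[56] read 'b'  n5⇒n11 (fail-walked)
[57] read 'c'  n11⇒n15  → match P7@[57:57]
[58] read 'a'  n15⇒n16
[59] read 'a'  n16⇒n17  → match P4@[55:59]
[60] read 'b'  n17⇒n11 (fail-walked)
[61] read 'c'  n11⇒n15  → match P7@[61:61]
[62] read 'c'  n15⇒n18 (fail-walked)  → match P7@[62:62]
[63] read 'a'  n18⇒n19
[64] read 'b'  n19⇒n20
[65] read 'a'  n20⇒n21
[66] read 'a'  n21⇒n22
[67] read 'b'  n22⇒n23  → match P5@[62:67]
[68] read 'c'  n23⇒n15 (fail-walked)  → match P7@[68:68]
[69] read 'a'  n15⇒n16
[70] read 'b'  n16⇒n20 (fail-walked)
[71] read 'a'  n20⇒n21
[72] read 'b'  n21⇒n13 (fail-walked)
[73] read 'b'  n13⇒n14  → match P3@[69:73]
[74] read 'c'  n14⇒n18 (fail-walked)  → match P7@[74:74]
[75] read 'c'  n18⇒n18 (fail-walked)  → match P7@[75:75]
[76] read 'b'  n18⇒n8 (fail-walked)
[77] read 'b'  n8⇒n8 (fail-walked)

Result: [[2,2],[2,7],[3,6],[5,7],[6,6],[10,5],[13,2],[13,7],[14,6],[16,7],[17,6],[19,7],[21,4],[23,7],[30,3],[34,7],[35,6],[36,7],[41,7],[42,6],[46,5],[48,2],[48,7],[49,6],[52,7],[54,4],[57,7],[59,4],[61,7],[62,7],[67,5],[68,7],[73,3],[74,7],[75,7]]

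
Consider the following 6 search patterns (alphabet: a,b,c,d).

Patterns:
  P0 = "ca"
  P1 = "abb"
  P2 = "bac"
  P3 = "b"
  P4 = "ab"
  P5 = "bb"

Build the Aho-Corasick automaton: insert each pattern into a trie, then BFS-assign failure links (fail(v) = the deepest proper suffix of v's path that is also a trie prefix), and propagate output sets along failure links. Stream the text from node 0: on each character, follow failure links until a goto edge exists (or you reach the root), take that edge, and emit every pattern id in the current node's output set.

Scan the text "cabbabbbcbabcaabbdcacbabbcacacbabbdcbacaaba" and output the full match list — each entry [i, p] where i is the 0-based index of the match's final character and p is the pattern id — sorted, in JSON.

Build automaton:
Trie (insert patterns):
  0='ε' goto a→3 b→6 c→1
  1='c' goto a→2
  2='ca' goto ·  ←P0
  3='a' goto b→4
  4='ab' goto b→5  ←P4
  5='abb' goto ·  ←P1
  6='b' goto a→7 b→9  ←P3
  7='ba' goto c→8
  8='bac' goto ·  ←P2
  9='bb' goto ·  ←P5

BFS fail/out derivation:
  n1('c'): parent n0 fail=0; on 'c' 0 → fail=0;  out ∅∪∅=∅
  n3('a'): parent n0 fail=0; on 'a' 0 → fail=0;  out ∅∪∅=∅
  n6('b'): parent n0 fail=0; on 'b' 0 → fail=0;  out {3}∪∅={3}
  n2('ca'): parent n1 fail=0; on 'a' 0 → fail=3;  out {0}∪∅={0}
  n4('ab'): parent n3 fail=0; on 'b' 0 → fail=6;  out {4}∪{3}={3,4}
  n7('ba'): parent n6 fail=0; on 'a' 0 → fail=3;  out ∅∪∅=∅
  n9('bb'): parent n6 fail=0; on 'b' 0 → fail=6;  out {5}∪{3}={3,5}
  n5('abb'): parent n4 fail=6; on 'b' 6 → fail=9;  out {1}∪{3,5}={1,3,5}
  n8('bac'): parent n7 fail=3; on 'c' 3→0 → fail=1;  out {2}∪∅={2}

Text stream:
[0] read 'c'  n0⇒n1
[1] read 'a'  n1⇒n2  emit P0@[0:1]
[2] read 'b'  n2⇒n4 ·f  emit P3@[2:2],P4@[1:2]
[3] read 'b'  n4⇒n5  emit P1@[1:3],P3@[3:3],P5@[2:3]
[4] read 'a'  n5⇒n7 ·f
[5] read 'b'  n7⇒n4 ·f  emit P3@[5:5],P4@[4:5]
[6] read 'b'  n4⇒n5  emit P1@[4:6],P3@[6:6],P5@[5:6]
[7] read 'b'  n5⇒n9 ·f  emit P3@[7:7],P5@[6:7]
[8] read 'c'  n9⇒n1 ·f
[9] read 'b'  n1⇒n6 ·f  emit P3@[9:9]
[10] read 'a'  n6⇒n7
[11] read 'b'  n7⇒n4 ·f  emit P3@[11:11],P4@[10:11]
[12] read 'c'  n4⇒n1 ·f
[13] read 'a'  n1⇒n2  emit P0@[12:13]
[14] read 'a'  n2⇒n3 ·f
[15] read 'b'  n3⇒n4  emit P3@[15:15],P4@[14:15]
[16] read 'b'  n4⇒n5  emit P1@[14:16],P3@[16:16],P5@[15:16]
[17] read 'd'  n5⇒n0 ·f
[18] read 'c'  n0⇒n1
[19] read 'a'  n1⇒n2  emit P0@[18:19]
[20] read 'c'  n2⇒n1 ·f
[21] read 'b'  n1⇒n6 ·f  emit P3@[21:21]
[22] read 'a'  n6⇒n7
[23] read 'b'  n7⇒n4 ·f  emit P3@[23:23],P4@[22:23]
[24] read 'b'  n4⇒n5  emit P1@[22:24],P3@[24:24],P5@[23:24]
[25] read 'c'  n5⇒n1 ·f
[26] read 'a'  n1⇒n2  emit P0@[25:26]
[27] read 'c'  n2⇒n1 ·f
[28] read 'a'  n1⇒n2  emit P0@[27:28]
[29] read 'c'  n2⇒n1 ·f
[30] read 'b'  n1⇒n6 ·f  emit P3@[30:30]
[31] read 'a'  n6⇒n7
[32] read 'b'  n7⇒n4 ·f  emit P3@[32:32],P4@[31:32]
[33] read 'b'  n4⇒n5  emit P1@[31:33],P3@[33:33],P5@[32:33]
[34] read 'd'  n5⇒n0 ·f
[35] read 'c'  n0⇒n1
[36] read 'b'  n1⇒n6 ·f  emit P3@[36:36]
[37] read 'a'  n6⇒n7
[38] read 'c'  n7⇒n8  emit P2@[36:38]
[39] read 'a'  n8⇒n2 ·f  emit P0@[38:39]
[40] read 'a'  n2⇒n3 ·f
[41] read 'b'  n3⇒n4  emit P3@[41:41],P4@[40:41]
[42] read 'a'  n4⇒n7 ·f

All matches (sorted): [[1,0],[2,3],[2,4],[3,1],[3,3],[3,5],[5,3],[5,4],[6,1],[6,3],[6,5],[7,3],[7,5],[9,3],[11,3],[11,4],[13,0],[15,3],[15,4],[16,1],[16,3],[16,5],[19,0],[21,3],[23,3],[23,4],[24,1],[24,3],[24,5],[26,0],[28,0],[30,3],[32,3],[32,4],[33,1],[33,3],[33,5],[36,3],[38,2],[39,0],[41,3],[41,4]]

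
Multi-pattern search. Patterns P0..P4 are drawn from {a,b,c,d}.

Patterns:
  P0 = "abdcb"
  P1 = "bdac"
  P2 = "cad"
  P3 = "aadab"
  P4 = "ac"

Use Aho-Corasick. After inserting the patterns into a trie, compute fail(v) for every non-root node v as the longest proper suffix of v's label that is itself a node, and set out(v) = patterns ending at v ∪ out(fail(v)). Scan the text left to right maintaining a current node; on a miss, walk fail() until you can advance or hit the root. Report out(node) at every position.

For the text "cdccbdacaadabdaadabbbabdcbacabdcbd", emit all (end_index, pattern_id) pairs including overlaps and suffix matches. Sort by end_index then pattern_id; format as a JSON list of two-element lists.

Build:
Trie nodes:
  n0 'ε': a→1 b→6 c→10
  n1 'a': a→13 b→2 c→17
  n2 'ab': d→3
  n3 'abd': c→4
  n4 'abdc': b→5
  n5 'abdcb': ·  [P0 ends]
  n6 'b': d→7
  n7 'bd': a→8
  n8 'bda': c→9
  n9 'bdac': ·  [P1 ends]
  n10 'c': a→11
  n11 'ca': d→12
  n12 'cad': ·  [P2 ends]
  n13 'aa': d→14
  n14 'aad': a→15
  n15 'aada': b→16
  n16 'aadab': ·  [P3 ends]
  n17 'ac': ·  [P4 ends]

BFS fail/out derivation:
  fail(1) 'a': from fail(0)=0 chase 'a': 0 ⇒ 0;  out=∅∪out(0)=∅
  fail(6) 'b': from fail(0)=0 chase 'b': 0 ⇒ 0;  out=∅∪out(0)=∅
  fail(10) 'c': from fail(0)=0 chase 'c': 0 ⇒ 0;  out=∅∪out(0)=∅
  fail(2) 'ab': from fail(1)=0 chase 'b': 0 ⇒ 6;  out=∅∪out(6)=∅
  fail(7) 'bd': from fail(6)=0 chase 'd': 0 ⇒ 0;  out=∅∪out(0)=∅
  fail(11) 'ca': from fail(10)=0 chase 'a': 0 ⇒ 1;  out=∅∪out(1)=∅
  fail(13) 'aa': from fail(1)=0 chase 'a': 0 ⇒ 1;  out=∅∪out(1)=∅
  fail(17) 'ac': from fail(1)=0 chase 'c': 0 ⇒ 10;  out={4}∪out(10)={4}
  fail(3) 'abd': from fail(2)=6 chase 'd': 6 ⇒ 7;  out=∅∪out(7)=∅
  fail(8) 'bda': from fail(7)=0 chase 'a': 0 ⇒ 1;  out=∅∪out(1)=∅
  fail(12) 'cad': from fail(11)=1 chase 'd': 1→0 ⇒ 0;  out={2}∪out(0)={2}
  fail(14) 'aad': from fail(13)=1 chase 'd': 1→0 ⇒ 0;  out=∅∪out(0)=∅
  fail(4) 'abdc': from fail(3)=7 chase 'c': 7→0 ⇒ 10;  out=∅∪out(10)=∅
  fail(9) 'bdac': from fail(8)=1 chase 'c': 1 ⇒ 17;  out={1}∪out(17)={1,4}
  fail(15) 'aada': from fail(14)=0 chase 'a': 0 ⇒ 1;  out=∅∪out(1)=∅
  fail(5) 'abdcb': from fail(4)=10 chase 'b': 10→0 ⇒ 6;  out={0}∪out(6)={0}
  fail(16) 'aadab': from fail(15)=1 chase 'b': 1 ⇒ 2;  out={3}∪out(2)={3}

Text stream:
i=0 'c': node 0→10
i=1 'd': node 10→0 (fail-walked)
i=2 'c': node 0→10
i=3 'c': node 10→10 (fail-walked)
i=4 'b': node 10→6 (fail-walked)
i=5 'd': node 6→7
i=6 'a': node 7→8
i=7 'c': node 8→9  → match P1@[4:7],P4@[6:7]
i=8 'a': node 9→11 (fail-walked)
i=9 'a': node 11→13 (fail-walked)
i=10 'd': node 13→14
i=11 'a': node 14→15
i=12 'b': node 15→16  → match P3@[8:12]
i=13 'd': node 16→3 (fail-walked)
i=14 'a': node 3→8 (fail-walked)
i=15 'a': node 8→13 (fail-walked)
i=16 'd': node 13→14
i=17 'a': node 14→15
i=18 'b': node 15→16  → match P3@[14:18]
i=19 'b': node 16→6 (fail-walked)
i=20 'b': node 6→6 (fail-walked)
i=21 'a': node 6→1 (fail-walked)
i=22 'b': node 1→2
i=23 'd': node 2→3
i=24 'c': node 3→4
i=25 'b': node 4→5  → match P0@[21:25]
i=26 'a': node 5→1 (fail-walked)
i=27 'c': node 1→17  → match P4@[26:27]
i=28 'a': node 17→11 (fail-walked)
i=29 'b': node 11→2 (fail-walked)
i=30 'd': node 2→3
i=31 'c': node 3→4
i=32 'b': node 4→5  → match P0@[28:32]
i=33 'd': node 5→7 (fail-walked)

Result: [[7,1],[7,4],[12,3],[18,3],[25,0],[27,4],[32,0]]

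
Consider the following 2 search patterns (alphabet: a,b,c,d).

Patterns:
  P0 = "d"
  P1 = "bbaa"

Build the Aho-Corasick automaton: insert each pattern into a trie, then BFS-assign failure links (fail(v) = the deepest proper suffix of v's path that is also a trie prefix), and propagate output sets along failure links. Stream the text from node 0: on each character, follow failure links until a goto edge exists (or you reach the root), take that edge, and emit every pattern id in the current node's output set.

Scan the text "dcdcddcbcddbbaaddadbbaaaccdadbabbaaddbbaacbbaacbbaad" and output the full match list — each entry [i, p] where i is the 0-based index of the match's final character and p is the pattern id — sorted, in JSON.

Construct AC machine:
Trie nodes:
  0='ε' goto b→2 d→1
  1='d' goto ·  [P0 ends]
  2='b' goto b→3
  3='bb' goto a→4
  4='bba' goto a→5
  5='bbaa' goto ·  [P1 ends]

Failure links (BFS by depth):
  n1('d'): parent n0 fail=0; on 'd' 0 → fail=0;  out {0}∪∅={0}
  n2('b'): parent n0 fail=0; on 'b' 0 → fail=0;  out ∅∪∅=∅
  n3('bb'): parent n2 fail=0; on 'b' 0 → fail=2;  out ∅∪∅=∅
  n4('bba'): parent n3 fail=2; on 'a' 2→0 → fail=0;  out ∅∪∅=∅
  n5('bbaa'): parent n4 fail=0; on 'a' 0 → fail=0;  out {1}∪∅={1}

Run:
[0] read 'd'  n0⇒n1  → match P0@[0:0]
[1] read 'c'  n1⇒n0 (via fail)
[2] read 'd'  n0⇒n1  → match P0@[2:2]
[3] read 'c'  n1⇒n0 (via fail)
[4] read 'd'  n0⇒n1  → match P0@[4:4]
[5] read 'd'  n1⇒n1 (via fail)  → match P0@[5:5]
[6] read 'c'  n1⇒n0 (via fail)
[7] read 'b'  n0⇒n2
[8] read 'c'  n2⇒n0 (via fail)
[9] read 'd'  n0⇒n1  → match P0@[9:9]
[10] read 'd'  n1⇒n1 (via fail)  → match P0@[10:10]
[11] read 'b'  n1⇒n2 (via fail)
[12] read 'b'  n2⇒n3
[13] read 'a'  n3⇒n4
[14] read 'a'  n4⇒n5  → match P1@[11:14]
[15] read 'd'  n5⇒n1 (via fail)  → match P0@[15:15]
[16] read 'd'  n1⇒n1 (via fail)  → match P0@[16:16]
[17] read 'a'  n1⇒n0 (via fail)
[18] read 'd'  n0⇒n1  → match P0@[18:18]
[19] read 'b'  n1⇒n2 (via fail)
[20] read 'b'  n2⇒n3
[21] read 'a'  n3⇒n4
[22] read 'a'  n4⇒n5  → match P1@[19:22]
[23] read 'a'  n5⇒n0 (via fail)
[24] read 'c'  n0⇒n0
[25] read 'c'  n0⇒n0
[26] read 'd'  n0⇒n1  → match P0@[26:26]
[27] read 'a'  n1⇒n0 (via fail)
[28] read 'd'  n0⇒n1  → match P0@[28:28]
[29] read 'b'  n1⇒n2 (via fail)
[30] read 'a'  n2⇒n0 (via fail)
[31] read 'b'  n0⇒n2
[32] read 'b'  n2⇒n3
[33] read 'a'  n3⇒n4
[34] read 'a'  n4⇒n5  → match P1@[31:34]
[35] read 'd'  n5⇒n1 (via fail)  → match P0@[35:35]
[36] read 'd'  n1⇒n1 (via fail)  → match P0@[36:36]
[37] read 'b'  n1⇒n2 (via fail)
[38] read 'b'  n2⇒n3
[39] read 'a'  n3⇒n4
[40] read 'a'  n4⇒n5  → match P1@[37:40]
[41] read 'c'  n5⇒n0 (via fail)
[42] read 'b'  n0⇒n2
[43] read 'b'  n2⇒n3
[44] read 'a'  n3⇒n4
[45] read 'a'  n4⇒n5  → match P1@[42:45]
[46] read 'c'  n5⇒n0 (via fail)
[47] read 'b'  n0⇒n2
[48] read 'b'  n2⇒n3
[49] read 'a'  n3⇒n4
[50] read 'a'  n4⇒n5  → match P1@[47:50]
[51] read 'd'  n5⇒n1 (via fail)  → match P0@[51:51]

Result: [[0,0],[2,0],[4,0],[5,0],[9,0],[10,0],[14,1],[15,0],[16,0],[18,0],[22,1],[26,0],[28,0],[34,1],[35,0],[36,0],[40,1],[45,1],[50,1],[51,0]]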